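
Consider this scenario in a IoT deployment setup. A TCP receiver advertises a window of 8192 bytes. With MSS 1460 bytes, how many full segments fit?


Given: RWND = 8192 bytes, MSS = 1460 bytes
Full segments = floor(RWND / MSS)
Full segments = floor(8192 / 1460)
Full segments = floor(5.611) = 5

5


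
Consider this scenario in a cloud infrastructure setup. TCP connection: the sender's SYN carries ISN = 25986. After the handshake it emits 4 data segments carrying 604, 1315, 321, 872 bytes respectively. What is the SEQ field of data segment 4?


The SYN occupies sequence number ISN = 25986, so the first data byte is ISN + 1 = 25987.
SEQ of data segment i = (ISN + 1) + sum of payload sizes of segments 1..i-1.
Segment 1: SEQ = 25987, payload = 604 bytes
Segment 2: SEQ = 26591, payload = 1315 bytes
Segment 3: SEQ = 27906, payload = 321 bytes
Segment 4: SEQ = 28227, payload = 872 bytes
SEQ of segment 4 = 25987 + 604 + 1315 + 321 = 28227

28227


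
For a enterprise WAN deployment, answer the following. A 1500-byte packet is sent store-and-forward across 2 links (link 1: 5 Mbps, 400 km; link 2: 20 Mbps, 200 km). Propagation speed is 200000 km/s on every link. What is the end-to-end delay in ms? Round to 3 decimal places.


Packet = 1500 bytes = 12000 bits. Store-and-forward: sum (t_trans + t_prop) per link.
Link 1: t_trans = 12000/(5*10^6) s = 2.4000 ms; t_prop = 400/200000 s = 2.0000 ms; subtotal = 4.4000 ms
Link 2: t_trans = 12000/(20*10^6) s = 0.6000 ms; t_prop = 200/200000 s = 1.0000 ms; subtotal = 1.6000 ms
End-to-end = 4.4000 + 1.6000 = 6.0000 ms -> 6.000 ms (3 dp)

6.000


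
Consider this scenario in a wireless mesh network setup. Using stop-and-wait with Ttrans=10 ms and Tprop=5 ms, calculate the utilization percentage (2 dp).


Given: Ttrans = 10 ms, Tprop = 5 ms
RTT = 2 * Tprop = 2 * 5 = 10 ms
U = Ttrans / (Ttrans + RTT)
U = 10 / (10 + 10)
U = 10 / 20 = 0.5
U% = 50.00%

50.00


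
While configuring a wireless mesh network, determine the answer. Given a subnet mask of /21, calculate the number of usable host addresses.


Given: subnet mask /21
Host bits = 32 - 21 = 11
Total addresses = 2^11 = 2048
Usable hosts = 2048 - 2 (network + broadcast) = 2046

2046


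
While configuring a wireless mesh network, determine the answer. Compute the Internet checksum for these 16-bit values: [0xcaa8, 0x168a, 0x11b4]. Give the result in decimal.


Given words: [0xcaa8, 0x168a, 0x11b4]
Step 1: Sum all words
Raw sum = 51880 + 5770 + 4532 = 62182
One's complement = ~62182 & 0xFFFF = 3353

3353


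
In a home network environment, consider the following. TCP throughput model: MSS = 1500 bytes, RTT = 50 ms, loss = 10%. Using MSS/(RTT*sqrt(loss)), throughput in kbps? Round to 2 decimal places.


Given: MSS = 1500 bytes, RTT = 50 ms, loss = 10%
RTT in seconds = 50 / 1000 = 0.05
Loss rate = 10% = 0.1
sqrt(loss) = sqrt(0.1) = 0.316227766017
Throughput (bytes/s) = 1500 / (0.05 * 0.316227766017) = 94868.3298
Throughput (kbps) = 94868.3298 * 8 / 1000 = 758.946638 -> 758.95 kbps (2 dp)

758.95


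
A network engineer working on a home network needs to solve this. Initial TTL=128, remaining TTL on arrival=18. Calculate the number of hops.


Given: initial TTL = 128, received TTL = 18
Hops = initial TTL - received TTL
Hops = 128 - 18 = 110

110


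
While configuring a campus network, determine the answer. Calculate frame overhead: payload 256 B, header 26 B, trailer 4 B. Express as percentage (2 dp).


Given: payload = 256 B, header = 26 B, trailer = 4 B
Overhead bytes = header + trailer = 26 + 4 = 30
Total frame = payload + overhead = 256 + 30 = 286
Overhead % = 30 / 286 * 100 = 10.4895% -> 10.49% (2 dp)

10.49


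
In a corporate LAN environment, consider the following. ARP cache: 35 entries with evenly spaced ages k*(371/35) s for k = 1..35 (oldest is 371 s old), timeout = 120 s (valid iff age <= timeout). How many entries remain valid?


Ages are k * 371/35 s for k = 1..35 (spacing = 10.6000 s).
Entry k is valid iff k * 371/35 <= 120 iff k <= 35 * 120 / 371 = 11.3208
n_valid = floor(11.3208) = 11
(n_stale = 35 - 11 = 24)

11


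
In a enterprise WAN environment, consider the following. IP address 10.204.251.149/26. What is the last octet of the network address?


Given: IP = 10.204.251.149, prefix = /26
Subnet mask = 255.255.255.192
Last octet of IP: 149
Last octet of mask: 192
Network last octet = 149 AND 192 = 128

128


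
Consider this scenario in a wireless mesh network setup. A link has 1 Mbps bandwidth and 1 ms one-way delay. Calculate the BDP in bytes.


Given: bandwidth = 1 Mbps, delay = 1 ms
BDP in bits = 1 * 10^6 * 1 / 1000
BDP in bits = 1000
BDP in bytes = 1000 / 8 = 125

125


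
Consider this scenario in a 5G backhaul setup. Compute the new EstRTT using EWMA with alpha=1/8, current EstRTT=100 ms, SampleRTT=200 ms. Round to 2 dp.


Given: EstRTT = 100 ms, SampleRTT = 200 ms, alpha = 1/8
New EstRTT = (1 - alpha) * EstRTT + alpha * SampleRTT
(7/8) * 100 = 87.5
(1/8) * 200 = 25
New EstRTT = 87.5 + 25 = 112.5 ms -> 112.50 ms (2 dp)

112.50


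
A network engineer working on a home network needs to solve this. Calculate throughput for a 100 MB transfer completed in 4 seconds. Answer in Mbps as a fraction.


Given: file = 100 MB, time = 4 s
File in Mb = 100 * 8 = 800 Mb
Throughput = 800 / 4 Mbps
Throughput = 200 Mbps

200


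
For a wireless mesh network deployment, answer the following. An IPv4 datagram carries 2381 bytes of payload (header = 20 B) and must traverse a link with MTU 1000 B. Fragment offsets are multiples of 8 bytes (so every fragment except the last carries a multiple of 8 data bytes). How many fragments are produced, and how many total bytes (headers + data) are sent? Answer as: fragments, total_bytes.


Max data per non-final fragment = floor((MTU - header)/8)*8 = floor((1000 - 20)/8)*8 = floor(980/8)*8 = 976 B
Final fragment needs no 8-byte alignment: it can carry up to MTU - header = 980 B
Non-final fragments needed = ceil((payload - 980) / 976) = ceil(1401/976) = ceil(1.4355) = 2
Number of fragments = 2 + 1 = 3
Fragment sizes (data): 2 * 976 B + 429 B (last, 429 <= 980 OK)
Total bytes sent = payload + n_frags * header = 2381 + 3*20 = 2381 + 60 = 2441 B

3, 2441


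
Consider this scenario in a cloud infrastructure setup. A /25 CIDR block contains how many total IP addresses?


Given: CIDR prefix /25
Host bits = 32 - 25 = 7
Total addresses = 2^7 = 128

128


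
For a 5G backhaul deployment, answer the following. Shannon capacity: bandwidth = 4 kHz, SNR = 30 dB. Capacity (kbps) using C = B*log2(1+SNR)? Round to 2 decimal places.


Given: B = 4 kHz, SNR = 30 dB
SNR linear = 10^(30/10) = 1000
1 + SNR = 1001
log2(1001) = 9.9672262588
C = 4 * 1000 * 9.9672262588 = 39868.9050 bps
C = 39.868905 kbps -> 39.87 kbps (2 dp)

39.87


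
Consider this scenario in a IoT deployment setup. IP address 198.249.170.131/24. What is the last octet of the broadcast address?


Given: IP = 198.249.170.131, prefix = /24
Host bits = 32 - 24 = 8
Network last octet = 131 AND mask = 0
Host part size = 2^8 - 1 = 255
Broadcast last octet = 0 OR 255 = 255

255


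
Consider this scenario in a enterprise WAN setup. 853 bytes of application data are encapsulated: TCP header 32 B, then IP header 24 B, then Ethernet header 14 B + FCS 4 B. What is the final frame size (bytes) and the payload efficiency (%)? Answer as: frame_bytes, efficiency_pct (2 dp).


TCP segment = 853 + 32 = 885 B
IP packet = 885 + 24 = 909 B
Ethernet frame = 909 + 14 + 4 = 927 B
Efficiency = app / frame = 853 / 927 = 0.920173 = 92.0173% -> 92.02% (2 dp)

927, 92.02


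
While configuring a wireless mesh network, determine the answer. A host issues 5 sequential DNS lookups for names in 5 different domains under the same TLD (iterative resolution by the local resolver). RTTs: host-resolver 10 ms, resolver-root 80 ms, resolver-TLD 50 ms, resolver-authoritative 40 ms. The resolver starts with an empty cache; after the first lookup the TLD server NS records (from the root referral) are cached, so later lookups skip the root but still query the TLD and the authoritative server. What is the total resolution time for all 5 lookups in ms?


Lookup 1 (cold cache): local + root + TLD + auth = 10 + 80 + 50 + 40 = 180 ms
Lookups 2..5 (TLD NS cached -> skip root; new domain -> still ask TLD and auth): local + TLD + auth = 10 + 50 + 40 = 100 ms each
Remaining 4 lookups: 4 * 100 = 400 ms
Total = 180 + 400 = 580 ms

580


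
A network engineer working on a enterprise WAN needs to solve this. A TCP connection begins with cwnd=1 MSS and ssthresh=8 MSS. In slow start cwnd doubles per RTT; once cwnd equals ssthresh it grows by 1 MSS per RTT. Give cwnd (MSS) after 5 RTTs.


RTT 0: cwnd = 1 MSS (initial)
RTT 1: cwnd = 2 MSS (slow start, doubled)
RTT 2: cwnd = 4 MSS (slow start, doubled)
RTT 3: cwnd = 8 MSS (slow start, doubled)
RTT 4: cwnd = 9 MSS (congestion avoidance, +1)
RTT 5: cwnd = 10 MSS (congestion avoidance, +1)

10


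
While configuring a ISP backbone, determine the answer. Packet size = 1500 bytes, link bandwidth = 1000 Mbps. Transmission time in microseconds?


Given: packet = 1500 bytes, bandwidth = 1000 Mbps
Packet in bits = 1500 * 8 = 12000 bits
Bandwidth = 1000 * 10^6 = 1000000000 bps
Time = 12000 / 1000000000 seconds
Time in us = 12000 * 10^6 / 1000000000 = 12

12


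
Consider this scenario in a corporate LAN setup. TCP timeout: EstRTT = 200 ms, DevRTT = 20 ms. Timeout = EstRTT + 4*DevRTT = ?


Given: EstRTT = 200 ms, DevRTT = 20 ms
Timeout = EstRTT + 4 * DevRTT
4 * DevRTT = 4 * 20 = 80
Timeout = 200 + 80 = 280 ms

280


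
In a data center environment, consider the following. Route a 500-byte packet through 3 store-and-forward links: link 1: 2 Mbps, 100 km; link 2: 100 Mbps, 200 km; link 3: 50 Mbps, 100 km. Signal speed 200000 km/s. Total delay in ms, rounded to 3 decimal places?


Packet = 500 bytes = 4000 bits. Store-and-forward: sum (t_trans + t_prop) per link.
Link 1: t_trans = 4000/(2*10^6) s = 2.0000 ms; t_prop = 100/200000 s = 0.5000 ms; subtotal = 2.5000 ms
Link 2: t_trans = 4000/(100*10^6) s = 0.0400 ms; t_prop = 200/200000 s = 1.0000 ms; subtotal = 1.0400 ms
Link 3: t_trans = 4000/(50*10^6) s = 0.0800 ms; t_prop = 100/200000 s = 0.5000 ms; subtotal = 0.5800 ms
End-to-end = 2.5000 + 1.0400 + 0.5800 = 4.1200 ms -> 4.120 ms (3 dp)

4.120


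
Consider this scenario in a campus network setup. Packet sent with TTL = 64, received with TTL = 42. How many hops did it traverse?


Given: initial TTL = 64, received TTL = 42
Hops = initial TTL - received TTL
Hops = 64 - 42 = 22

22


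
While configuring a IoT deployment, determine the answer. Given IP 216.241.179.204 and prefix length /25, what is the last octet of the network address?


Given: IP = 216.241.179.204, prefix = /25
Subnet mask = 255.255.255.128
Last octet of IP: 204
Last octet of mask: 128
Network last octet = 204 AND 128 = 128

128


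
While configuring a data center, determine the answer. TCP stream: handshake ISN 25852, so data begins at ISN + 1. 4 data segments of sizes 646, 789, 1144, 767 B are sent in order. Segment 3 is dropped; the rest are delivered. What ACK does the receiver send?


SYN uses sequence number 25852; first data byte = ISN + 1 = 25853.
Segment 1: SEQ = 25853, len = 646 B, covers [25853, 26498]
Segment 2: SEQ = 26499, len = 789 B, covers [26499, 27287]
Segment 3: SEQ = 27288, len = 1144 B, covers [27288, 28431] [LOST]
Segment 4: SEQ = 28432, len = 767 B, covers [28432, 29198]
In-order data received: bytes [25853, 27287] (segments 1..2).
Segment 3 missing -> gap begins at byte 27288; later segments buffered out of order.
Cumulative ACK = next expected in-order byte = 25853 + 646 + 789 = 27288

27288


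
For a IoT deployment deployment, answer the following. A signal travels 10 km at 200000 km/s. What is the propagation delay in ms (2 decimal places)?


Given: distance = 10 km, speed = 200000 km/s
Delay = distance / speed = 10 / 200000 seconds
Delay in ms = 10 * 1000 / 200000
Delay = 0.0500 ms
Rounded to 2 dp = 0.05 ms

0.05


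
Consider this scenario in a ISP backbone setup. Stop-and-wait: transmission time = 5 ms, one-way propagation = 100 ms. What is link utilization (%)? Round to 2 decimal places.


Given: Ttrans = 5 ms, Tprop = 100 ms
RTT = 2 * Tprop = 2 * 100 = 200 ms
U = Ttrans / (Ttrans + RTT)
U = 5 / (5 + 200)
U = 5 / 205 = 0.02439
U% = 2.44%

2.44


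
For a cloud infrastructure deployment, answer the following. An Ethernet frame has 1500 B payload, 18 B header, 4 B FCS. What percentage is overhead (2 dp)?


Given: payload = 1500 B, header = 18 B, trailer = 4 B
Overhead bytes = header + trailer = 18 + 4 = 22
Total frame = payload + overhead = 1500 + 22 = 1522
Overhead % = 22 / 1522 * 100 = 1.4455% -> 1.45% (2 dp)

1.45


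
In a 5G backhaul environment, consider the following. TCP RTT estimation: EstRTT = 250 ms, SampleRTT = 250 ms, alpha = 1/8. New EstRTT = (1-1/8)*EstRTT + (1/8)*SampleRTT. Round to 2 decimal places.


Given: EstRTT = 250 ms, SampleRTT = 250 ms, alpha = 1/8
New EstRTT = (1 - alpha) * EstRTT + alpha * SampleRTT
(7/8) * 250 = 218.75
(1/8) * 250 = 31.25
New EstRTT = 218.75 + 31.25 = 250 ms -> 250.00 ms (2 dp)

250.00


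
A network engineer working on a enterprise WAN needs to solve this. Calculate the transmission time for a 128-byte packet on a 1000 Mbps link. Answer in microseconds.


Given: packet = 128 bytes, bandwidth = 1000 Mbps
Packet in bits = 128 * 8 = 1024 bits
Bandwidth = 1000 * 10^6 = 1000000000 bps
Time = 1024 / 1000000000 seconds
Time in us = 1024 * 10^6 / 1000000000 = 1.024

1.024


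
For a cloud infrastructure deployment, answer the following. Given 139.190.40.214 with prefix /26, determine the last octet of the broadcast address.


Given: IP = 139.190.40.214, prefix = /26
Host bits = 32 - 26 = 6
Network last octet = 214 AND mask = 192
Host part size = 2^6 - 1 = 63
Broadcast last octet = 192 OR 63 = 255

255


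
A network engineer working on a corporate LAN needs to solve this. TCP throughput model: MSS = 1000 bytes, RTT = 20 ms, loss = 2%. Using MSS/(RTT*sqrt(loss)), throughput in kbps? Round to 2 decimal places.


Given: MSS = 1000 bytes, RTT = 20 ms, loss = 2%
RTT in seconds = 20 / 1000 = 0.02
Loss rate = 2% = 0.02
sqrt(loss) = sqrt(0.02) = 0.141421356237
Throughput (bytes/s) = 1000 / (0.02 * 0.141421356237) = 353553.3906
Throughput (kbps) = 353553.3906 * 8 / 1000 = 2828.427125 -> 2828.43 kbps (2 dp)

2828.43


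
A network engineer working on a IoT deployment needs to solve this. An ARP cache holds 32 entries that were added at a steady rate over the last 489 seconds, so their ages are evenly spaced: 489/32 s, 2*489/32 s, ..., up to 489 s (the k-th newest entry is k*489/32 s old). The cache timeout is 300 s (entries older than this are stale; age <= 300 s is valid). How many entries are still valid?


Ages are k * 489/32 s for k = 1..32 (spacing = 15.2812 s).
Entry k is valid iff k * 489/32 <= 300 iff k <= 32 * 300 / 489 = 19.6319
n_valid = floor(19.6319) = 19
(n_stale = 32 - 19 = 13)

19


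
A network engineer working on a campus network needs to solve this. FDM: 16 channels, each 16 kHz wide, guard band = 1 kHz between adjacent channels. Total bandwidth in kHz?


Given: 16 channels, 16 kHz each, guard = 1 kHz
Channel bandwidth = 16 * 16 = 256 kHz
Guard bands = 15 gaps * 1 kHz = 15 kHz
Total = 256 + 15 = 271 kHz

271


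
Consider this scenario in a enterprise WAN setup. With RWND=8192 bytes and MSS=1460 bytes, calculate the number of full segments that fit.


Given: RWND = 8192 bytes, MSS = 1460 bytes
Full segments = floor(RWND / MSS)
Full segments = floor(8192 / 1460)
Full segments = floor(5.611) = 5

5


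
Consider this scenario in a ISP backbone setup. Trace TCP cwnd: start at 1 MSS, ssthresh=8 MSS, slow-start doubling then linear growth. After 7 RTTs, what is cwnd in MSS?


RTT 0: cwnd = 1 MSS (initial)
RTT 1: cwnd = 2 MSS (slow start, doubled)
RTT 2: cwnd = 4 MSS (slow start, doubled)
RTT 3: cwnd = 8 MSS (slow start, doubled)
RTT 4: cwnd = 9 MSS (congestion avoidance, +1)
RTT 5: cwnd = 10 MSS (congestion avoidance, +1)
RTT 6: cwnd = 11 MSS (congestion avoidance, +1)
RTT 7: cwnd = 12 MSS (congestion avoidance, +1)

12


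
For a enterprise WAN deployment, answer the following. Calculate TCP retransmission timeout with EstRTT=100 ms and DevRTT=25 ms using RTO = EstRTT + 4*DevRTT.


Given: EstRTT = 100 ms, DevRTT = 25 ms
Timeout = EstRTT + 4 * DevRTT
4 * DevRTT = 4 * 25 = 100
Timeout = 100 + 100 = 200 ms

200


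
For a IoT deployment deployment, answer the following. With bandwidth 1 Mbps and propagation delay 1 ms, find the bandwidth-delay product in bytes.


Given: bandwidth = 1 Mbps, delay = 1 ms
BDP in bits = 1 * 10^6 * 1 / 1000
BDP in bits = 1000
BDP in bytes = 1000 / 8 = 125

125


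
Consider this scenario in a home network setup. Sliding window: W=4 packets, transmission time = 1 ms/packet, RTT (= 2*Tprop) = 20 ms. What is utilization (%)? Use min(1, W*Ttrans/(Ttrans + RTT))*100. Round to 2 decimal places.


Given: W = 4, Ttrans = 1 ms, RTT = 20 ms (= 2 * Tprop, Tprop = 10 ms)
Cycle time = Ttrans + RTT = 1 + 20 = 21 ms (first packet sent until its ACK returns)
W * Ttrans = 4 * 1 = 4 ms of sending per cycle
W * Ttrans / (Ttrans + RTT) = 4 / 21 = 0.190476
U = min(1, 0.190476) = 0.190476
U% = 19.05%

19.05


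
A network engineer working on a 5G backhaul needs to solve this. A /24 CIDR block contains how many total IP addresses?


Given: CIDR prefix /24
Host bits = 32 - 24 = 8
Total addresses = 2^8 = 256

256


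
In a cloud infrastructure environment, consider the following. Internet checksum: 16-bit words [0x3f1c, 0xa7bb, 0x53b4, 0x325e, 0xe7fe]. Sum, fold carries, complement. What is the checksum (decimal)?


Given words: [0x3f1c, 0xa7bb, 0x53b4, 0x325e, 0xe7fe]
Step 1: Sum all words
Raw sum = 16156 + 42939 + 21428 + 12894 + 59390 = 152807
Step 2: Fold carry: (21735 + 2) = 21737
One's complement = ~21737 & 0xFFFF = 43798

43798


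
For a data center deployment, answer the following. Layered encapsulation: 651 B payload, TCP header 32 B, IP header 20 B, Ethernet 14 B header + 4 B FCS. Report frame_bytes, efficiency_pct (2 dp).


TCP segment = 651 + 32 = 683 B
IP packet = 683 + 20 = 703 B
Ethernet frame = 703 + 14 + 4 = 721 B
Efficiency = app / frame = 651 / 721 = 0.902913 = 90.2913% -> 90.29% (2 dp)

721, 90.29


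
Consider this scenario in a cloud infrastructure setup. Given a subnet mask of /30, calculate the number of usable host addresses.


Given: subnet mask /30
Host bits = 32 - 30 = 2
Total addresses = 2^2 = 4
Usable hosts = 4 - 2 (network + broadcast) = 2

2


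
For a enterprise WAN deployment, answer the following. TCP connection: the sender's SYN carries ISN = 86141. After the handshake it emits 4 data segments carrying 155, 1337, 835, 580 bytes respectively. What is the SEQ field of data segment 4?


The SYN occupies sequence number ISN = 86141, so the first data byte is ISN + 1 = 86142.
SEQ of data segment i = (ISN + 1) + sum of payload sizes of segments 1..i-1.
Segment 1: SEQ = 86142, payload = 155 bytes
Segment 2: SEQ = 86297, payload = 1337 bytes
Segment 3: SEQ = 87634, payload = 835 bytes
Segment 4: SEQ = 88469, payload = 580 bytes
SEQ of segment 4 = 86142 + 155 + 1337 + 835 = 88469

88469


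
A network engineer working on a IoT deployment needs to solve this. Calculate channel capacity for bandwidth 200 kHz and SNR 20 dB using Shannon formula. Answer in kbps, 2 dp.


Given: B = 200 kHz, SNR = 20 dB
SNR linear = 10^(20/10) = 100
1 + SNR = 101
log2(101) = 6.6582114828
C = 200 * 1000 * 6.6582114828 = 1331642.2966 bps
C = 1331.642297 kbps -> 1331.64 kbps (2 dp)

1331.64


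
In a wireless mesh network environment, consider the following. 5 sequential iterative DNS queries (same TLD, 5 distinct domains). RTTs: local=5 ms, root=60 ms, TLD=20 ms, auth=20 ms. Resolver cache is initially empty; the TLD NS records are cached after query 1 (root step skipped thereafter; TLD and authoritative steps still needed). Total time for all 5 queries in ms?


Lookup 1 (cold cache): local + root + TLD + auth = 5 + 60 + 20 + 20 = 105 ms
Lookups 2..5 (TLD NS cached -> skip root; new domain -> still ask TLD and auth): local + TLD + auth = 5 + 20 + 20 = 45 ms each
Remaining 4 lookups: 4 * 45 = 180 ms
Total = 105 + 180 = 285 ms

285


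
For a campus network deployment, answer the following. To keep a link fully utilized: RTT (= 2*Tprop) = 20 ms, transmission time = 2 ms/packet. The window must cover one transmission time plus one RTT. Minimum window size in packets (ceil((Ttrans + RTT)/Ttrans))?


Given: Ttrans = 2 ms, RTT = 20 ms (= 2 * Tprop, Tprop = 10 ms)
Time until first ACK returns = Ttrans + RTT = 2 + 20 = 22 ms
Need W * Ttrans >= Ttrans + RTT  ->  W >= (Ttrans + RTT) / Ttrans
(Ttrans + RTT) / Ttrans = 22 / 2 = 11
W_min = ceil(11) = 11

11


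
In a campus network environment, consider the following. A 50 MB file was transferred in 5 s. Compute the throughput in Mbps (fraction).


Given: file = 50 MB, time = 5 s
File in Mb = 50 * 8 = 400 Mb
Throughput = 400 / 5 Mbps
Throughput = 80 Mbps

80


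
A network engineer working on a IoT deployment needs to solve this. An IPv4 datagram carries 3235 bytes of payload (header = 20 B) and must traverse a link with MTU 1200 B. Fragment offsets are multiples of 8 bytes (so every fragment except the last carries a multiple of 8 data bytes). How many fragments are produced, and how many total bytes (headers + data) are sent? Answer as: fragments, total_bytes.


Max data per non-final fragment = floor((MTU - header)/8)*8 = floor((1200 - 20)/8)*8 = floor(1180/8)*8 = 1176 B
Final fragment needs no 8-byte alignment: it can carry up to MTU - header = 1180 B
Non-final fragments needed = ceil((payload - 1180) / 1176) = ceil(2055/1176) = ceil(1.7474) = 2
Number of fragments = 2 + 1 = 3
Fragment sizes (data): 2 * 1176 B + 883 B (last, 883 <= 1180 OK)
Total bytes sent = payload + n_frags * header = 3235 + 3*20 = 3235 + 60 = 3295 B

3, 3295


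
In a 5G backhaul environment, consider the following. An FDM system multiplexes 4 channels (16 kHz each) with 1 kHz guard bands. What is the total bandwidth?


Given: 4 channels, 16 kHz each, guard = 1 kHz
Channel bandwidth = 4 * 16 = 64 kHz
Guard bands = 3 gaps * 1 kHz = 3 kHz
Total = 64 + 3 = 67 kHz

67


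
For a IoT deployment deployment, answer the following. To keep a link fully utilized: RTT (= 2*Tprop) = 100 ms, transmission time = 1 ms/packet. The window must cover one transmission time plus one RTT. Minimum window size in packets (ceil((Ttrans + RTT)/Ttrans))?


Given: Ttrans = 1 ms, RTT = 100 ms (= 2 * Tprop, Tprop = 50 ms)
Time until first ACK returns = Ttrans + RTT = 1 + 100 = 101 ms
Need W * Ttrans >= Ttrans + RTT  ->  W >= (Ttrans + RTT) / Ttrans
(Ttrans + RTT) / Ttrans = 101 / 1 = 101
W_min = ceil(101) = 101

101


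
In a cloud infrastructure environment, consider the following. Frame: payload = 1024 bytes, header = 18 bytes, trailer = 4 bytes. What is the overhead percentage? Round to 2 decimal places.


Given: payload = 1024 B, header = 18 B, trailer = 4 B
Overhead bytes = header + trailer = 18 + 4 = 22
Total frame = payload + overhead = 1024 + 22 = 1046
Overhead % = 22 / 1046 * 100 = 2.1033% -> 2.10% (2 dp)

2.10


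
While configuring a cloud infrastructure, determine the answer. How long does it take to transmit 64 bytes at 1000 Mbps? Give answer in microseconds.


Given: packet = 64 bytes, bandwidth = 1000 Mbps
Packet in bits = 64 * 8 = 512 bits
Bandwidth = 1000 * 10^6 = 1000000000 bps
Time = 512 / 1000000000 seconds
Time in us = 512 * 10^6 / 1000000000 = 0.512

0.512


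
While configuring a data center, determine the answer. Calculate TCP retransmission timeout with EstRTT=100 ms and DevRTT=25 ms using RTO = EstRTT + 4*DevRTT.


Given: EstRTT = 100 ms, DevRTT = 25 ms
Timeout = EstRTT + 4 * DevRTT
4 * DevRTT = 4 * 25 = 100
Timeout = 100 + 100 = 200 ms

200


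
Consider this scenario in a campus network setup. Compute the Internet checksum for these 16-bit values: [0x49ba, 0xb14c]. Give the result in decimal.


Given words: [0x49ba, 0xb14c]
Step 1: Sum all words
Raw sum = 18874 + 45388 = 64262
One's complement = ~64262 & 0xFFFF = 1273

1273


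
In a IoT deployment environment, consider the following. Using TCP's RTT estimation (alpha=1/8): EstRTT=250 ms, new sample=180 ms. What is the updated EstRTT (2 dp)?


Given: EstRTT = 250 ms, SampleRTT = 180 ms, alpha = 1/8
New EstRTT = (1 - alpha) * EstRTT + alpha * SampleRTT
(7/8) * 250 = 218.75
(1/8) * 180 = 22.5
New EstRTT = 218.75 + 22.5 = 241.25 ms -> 241.25 ms (2 dp)

241.25


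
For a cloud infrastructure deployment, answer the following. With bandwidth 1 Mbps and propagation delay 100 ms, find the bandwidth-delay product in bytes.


Given: bandwidth = 1 Mbps, delay = 100 ms
BDP in bits = 1 * 10^6 * 100 / 1000
BDP in bits = 100000
BDP in bytes = 100000 / 8 = 12500

12500


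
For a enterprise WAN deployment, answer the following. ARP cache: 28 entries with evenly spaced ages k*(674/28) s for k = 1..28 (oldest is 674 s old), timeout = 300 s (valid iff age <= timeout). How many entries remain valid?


Ages are k * 674/28 s for k = 1..28 (spacing = 24.0714 s).
Entry k is valid iff k * 674/28 <= 300 iff k <= 28 * 300 / 674 = 12.4629
n_valid = floor(12.4629) = 12
(n_stale = 28 - 12 = 16)

12


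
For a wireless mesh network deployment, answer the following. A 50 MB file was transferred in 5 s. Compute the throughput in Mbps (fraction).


Given: file = 50 MB, time = 5 s
File in Mb = 50 * 8 = 400 Mb
Throughput = 400 / 5 Mbps
Throughput = 80 Mbps

80


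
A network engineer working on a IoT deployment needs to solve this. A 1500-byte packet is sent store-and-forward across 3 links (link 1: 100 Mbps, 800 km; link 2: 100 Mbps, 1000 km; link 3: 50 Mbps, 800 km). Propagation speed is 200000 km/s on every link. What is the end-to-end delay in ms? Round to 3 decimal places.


Packet = 1500 bytes = 12000 bits. Store-and-forward: sum (t_trans + t_prop) per link.
Link 1: t_trans = 12000/(100*10^6) s = 0.1200 ms; t_prop = 800/200000 s = 4.0000 ms; subtotal = 4.1200 ms
Link 2: t_trans = 12000/(100*10^6) s = 0.1200 ms; t_prop = 1000/200000 s = 5.0000 ms; subtotal = 5.1200 ms
Link 3: t_trans = 12000/(50*10^6) s = 0.2400 ms; t_prop = 800/200000 s = 4.0000 ms; subtotal = 4.2400 ms
End-to-end = 4.1200 + 5.1200 + 4.2400 = 13.4800 ms -> 13.480 ms (3 dp)

13.480


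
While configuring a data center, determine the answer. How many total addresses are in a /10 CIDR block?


Given: CIDR prefix /10
Host bits = 32 - 10 = 22
Total addresses = 2^22 = 4194304

4194304


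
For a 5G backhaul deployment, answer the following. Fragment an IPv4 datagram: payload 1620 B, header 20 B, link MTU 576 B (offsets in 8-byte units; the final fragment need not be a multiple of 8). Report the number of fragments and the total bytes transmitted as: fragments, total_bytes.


Max data per non-final fragment = floor((MTU - header)/8)*8 = floor((576 - 20)/8)*8 = floor(556/8)*8 = 552 B
Final fragment needs no 8-byte alignment: it can carry up to MTU - header = 556 B
Non-final fragments needed = ceil((payload - 556) / 552) = ceil(1064/552) = ceil(1.9275) = 2
Number of fragments = 2 + 1 = 3
Fragment sizes (data): 2 * 552 B + 516 B (last, 516 <= 556 OK)
Total bytes sent = payload + n_frags * header = 1620 + 3*20 = 1620 + 60 = 1680 B

3, 1680


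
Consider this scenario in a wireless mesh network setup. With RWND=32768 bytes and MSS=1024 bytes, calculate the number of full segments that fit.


Given: RWND = 32768 bytes, MSS = 1024 bytes
Full segments = floor(RWND / MSS)
Full segments = floor(32768 / 1024)
Full segments = floor(32.0) = 32

32


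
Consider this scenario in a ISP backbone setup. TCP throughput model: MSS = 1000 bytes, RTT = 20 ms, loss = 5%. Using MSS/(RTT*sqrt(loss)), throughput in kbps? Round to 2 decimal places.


Given: MSS = 1000 bytes, RTT = 20 ms, loss = 5%
RTT in seconds = 20 / 1000 = 0.02
Loss rate = 5% = 0.05
sqrt(loss) = sqrt(0.05) = 0.223606797750
Throughput (bytes/s) = 1000 / (0.02 * 0.223606797750) = 223606.7977
Throughput (kbps) = 223606.7977 * 8 / 1000 = 1788.854382 -> 1788.85 kbps (2 dp)

1788.85


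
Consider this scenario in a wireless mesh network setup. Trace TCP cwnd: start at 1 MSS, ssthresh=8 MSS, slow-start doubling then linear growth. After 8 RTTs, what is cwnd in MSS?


RTT 0: cwnd = 1 MSS (initial)
RTT 1: cwnd = 2 MSS (slow start, doubled)
RTT 2: cwnd = 4 MSS (slow start, doubled)
RTT 3: cwnd = 8 MSS (slow start, doubled)
RTT 4: cwnd = 9 MSS (congestion avoidance, +1)
RTT 5: cwnd = 10 MSS (congestion avoidance, +1)
RTT 6: cwnd = 11 MSS (congestion avoidance, +1)
RTT 7: cwnd = 12 MSS (congestion avoidance, +1)
RTT 8: cwnd = 13 MSS (congestion avoidance, +1)

13


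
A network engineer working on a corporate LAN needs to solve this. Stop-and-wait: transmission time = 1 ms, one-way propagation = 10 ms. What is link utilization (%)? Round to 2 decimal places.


Given: Ttrans = 1 ms, Tprop = 10 ms
RTT = 2 * Tprop = 2 * 10 = 20 ms
U = Ttrans / (Ttrans + RTT)
U = 1 / (1 + 20)
U = 1 / 21 = 0.047619
U% = 4.76%

4.76


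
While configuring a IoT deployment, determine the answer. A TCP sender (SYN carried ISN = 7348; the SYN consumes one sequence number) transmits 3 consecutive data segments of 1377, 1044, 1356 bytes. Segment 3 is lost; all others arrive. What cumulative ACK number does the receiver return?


SYN uses sequence number 7348; first data byte = ISN + 1 = 7349.
Segment 1: SEQ = 7349, len = 1377 B, covers [7349, 8725]
Segment 2: SEQ = 8726, len = 1044 B, covers [8726, 9769]
Segment 3: SEQ = 9770, len = 1356 B, covers [9770, 11125] [LOST]
In-order data received: bytes [7349, 9769] (segments 1..2).
Segment 3 missing -> gap begins at byte 9770.
Cumulative ACK = next expected in-order byte = 7349 + 1377 + 1044 = 9770

9770


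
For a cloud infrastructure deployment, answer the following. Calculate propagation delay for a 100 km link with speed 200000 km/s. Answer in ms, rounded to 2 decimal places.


Given: distance = 100 km, speed = 200000 km/s
Delay = distance / speed = 100 / 200000 seconds
Delay in ms = 100 * 1000 / 200000
Delay = 0.5000 ms
Rounded to 2 dp = 0.50 ms

0.50


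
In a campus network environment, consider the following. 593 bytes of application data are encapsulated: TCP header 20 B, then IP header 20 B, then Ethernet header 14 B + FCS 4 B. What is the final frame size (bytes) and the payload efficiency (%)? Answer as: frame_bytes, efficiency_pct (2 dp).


TCP segment = 593 + 20 = 613 B
IP packet = 613 + 20 = 633 B
Ethernet frame = 633 + 14 + 4 = 651 B
Efficiency = app / frame = 593 / 651 = 0.910906 = 91.0906% -> 91.09% (2 dp)

651, 91.09


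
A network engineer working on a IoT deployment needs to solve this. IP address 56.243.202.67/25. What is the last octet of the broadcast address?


Given: IP = 56.243.202.67, prefix = /25
Host bits = 32 - 25 = 7
Network last octet = 67 AND mask = 0
Host part size = 2^7 - 1 = 127
Broadcast last octet = 0 OR 127 = 127

127


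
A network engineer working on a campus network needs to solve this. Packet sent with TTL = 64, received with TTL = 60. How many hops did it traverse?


Given: initial TTL = 64, received TTL = 60
Hops = initial TTL - received TTL
Hops = 64 - 60 = 4

4


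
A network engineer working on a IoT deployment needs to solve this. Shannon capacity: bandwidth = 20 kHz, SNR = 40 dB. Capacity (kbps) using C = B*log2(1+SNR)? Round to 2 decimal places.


Given: B = 20 kHz, SNR = 40 dB
SNR linear = 10^(40/10) = 10000
1 + SNR = 10001
log2(10001) = 13.2878566418
C = 20 * 1000 * 13.2878566418 = 265757.1328 bps
C = 265.757133 kbps -> 265.76 kbps (2 dp)

265.76


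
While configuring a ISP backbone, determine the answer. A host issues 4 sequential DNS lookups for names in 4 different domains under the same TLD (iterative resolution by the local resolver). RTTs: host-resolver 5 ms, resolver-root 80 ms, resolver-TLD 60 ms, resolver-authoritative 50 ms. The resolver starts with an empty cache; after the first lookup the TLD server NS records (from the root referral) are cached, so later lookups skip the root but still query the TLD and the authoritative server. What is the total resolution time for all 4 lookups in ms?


Lookup 1 (cold cache): local + root + TLD + auth = 5 + 80 + 60 + 50 = 195 ms
Lookups 2..4 (TLD NS cached -> skip root; new domain -> still ask TLD and auth): local + TLD + auth = 5 + 60 + 50 = 115 ms each
Remaining 3 lookups: 3 * 115 = 345 ms
Total = 195 + 345 = 540 ms

540


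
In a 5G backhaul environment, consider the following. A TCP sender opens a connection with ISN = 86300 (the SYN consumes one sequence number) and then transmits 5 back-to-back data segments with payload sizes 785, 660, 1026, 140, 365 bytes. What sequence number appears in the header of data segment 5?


The SYN occupies sequence number ISN = 86300, so the first data byte is ISN + 1 = 86301.
SEQ of data segment i = (ISN + 1) + sum of payload sizes of segments 1..i-1.
Segment 1: SEQ = 86301, payload = 785 bytes
Segment 2: SEQ = 87086, payload = 660 bytes
Segment 3: SEQ = 87746, payload = 1026 bytes
Segment 4: SEQ = 88772, payload = 140 bytes
Segment 5: SEQ = 88912, payload = 365 bytes
SEQ of segment 5 = 86301 + 785 + 660 + 1026 + 140 = 88912

88912


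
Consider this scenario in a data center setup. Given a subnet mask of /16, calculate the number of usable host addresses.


Given: subnet mask /16
Host bits = 32 - 16 = 16
Total addresses = 2^16 = 65536
Usable hosts = 65536 - 2 (network + broadcast) = 65534

65534


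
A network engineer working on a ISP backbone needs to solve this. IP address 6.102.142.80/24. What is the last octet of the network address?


Given: IP = 6.102.142.80, prefix = /24
Subnet mask = 255.255.255.0
Last octet of IP: 80
Last octet of mask: 0
Network last octet = 80 AND 0 = 0

0


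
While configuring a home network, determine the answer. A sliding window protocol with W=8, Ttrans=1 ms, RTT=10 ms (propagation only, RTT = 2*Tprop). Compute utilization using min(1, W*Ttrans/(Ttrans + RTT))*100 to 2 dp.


Given: W = 8, Ttrans = 1 ms, RTT = 10 ms (= 2 * Tprop, Tprop = 5 ms)
Cycle time = Ttrans + RTT = 1 + 10 = 11 ms (first packet sent until its ACK returns)
W * Ttrans = 8 * 1 = 8 ms of sending per cycle
W * Ttrans / (Ttrans + RTT) = 8 / 11 = 0.727273
U = min(1, 0.727273) = 0.727273
U% = 72.73%

72.73


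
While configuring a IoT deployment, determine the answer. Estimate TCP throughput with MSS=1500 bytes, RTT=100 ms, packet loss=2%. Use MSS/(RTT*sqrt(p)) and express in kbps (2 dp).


Given: MSS = 1500 bytes, RTT = 100 ms, loss = 2%
RTT in seconds = 100 / 1000 = 0.1
Loss rate = 2% = 0.02
sqrt(loss) = sqrt(0.02) = 0.141421356237
Throughput (bytes/s) = 1500 / (0.1 * 0.141421356237) = 106066.0172
Throughput (kbps) = 106066.0172 * 8 / 1000 = 848.528137 -> 848.53 kbps (2 dp)

848.53


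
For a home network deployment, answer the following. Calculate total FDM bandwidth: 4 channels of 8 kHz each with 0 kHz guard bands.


Given: 4 channels, 8 kHz each, guard = 0 kHz
Channel bandwidth = 4 * 8 = 32 kHz
Guard bands = 3 gaps * 0 kHz = 0 kHz
Total = 32 + 0 = 32 kHz

32


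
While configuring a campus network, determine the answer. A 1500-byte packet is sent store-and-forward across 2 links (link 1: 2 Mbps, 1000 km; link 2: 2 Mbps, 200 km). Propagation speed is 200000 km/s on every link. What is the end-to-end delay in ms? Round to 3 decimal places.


Packet = 1500 bytes = 12000 bits. Store-and-forward: sum (t_trans + t_prop) per link.
Link 1: t_trans = 12000/(2*10^6) s = 6.0000 ms; t_prop = 1000/200000 s = 5.0000 ms; subtotal = 11.0000 ms
Link 2: t_trans = 12000/(2*10^6) s = 6.0000 ms; t_prop = 200/200000 s = 1.0000 ms; subtotal = 7.0000 ms
End-to-end = 11.0000 + 7.0000 = 18.0000 ms -> 18.000 ms (3 dp)

18.000


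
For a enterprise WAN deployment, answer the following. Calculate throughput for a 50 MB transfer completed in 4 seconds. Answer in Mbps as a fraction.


Given: file = 50 MB, time = 4 s
File in Mb = 50 * 8 = 400 Mb
Throughput = 400 / 4 Mbps
Throughput = 100 Mbps

100


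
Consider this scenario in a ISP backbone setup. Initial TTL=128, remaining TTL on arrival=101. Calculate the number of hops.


Given: initial TTL = 128, received TTL = 101
Hops = initial TTL - received TTL
Hops = 128 - 101 = 27

27


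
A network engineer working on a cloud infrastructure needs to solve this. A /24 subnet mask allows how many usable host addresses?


Given: subnet mask /24
Host bits = 32 - 24 = 8
Total addresses = 2^8 = 256
Usable hosts = 256 - 2 (network + broadcast) = 254

254


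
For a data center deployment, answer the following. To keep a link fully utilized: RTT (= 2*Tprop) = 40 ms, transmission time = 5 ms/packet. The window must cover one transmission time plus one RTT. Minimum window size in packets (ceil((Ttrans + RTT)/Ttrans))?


Given: Ttrans = 5 ms, RTT = 40 ms (= 2 * Tprop, Tprop = 20 ms)
Time until first ACK returns = Ttrans + RTT = 5 + 40 = 45 ms
Need W * Ttrans >= Ttrans + RTT  ->  W >= (Ttrans + RTT) / Ttrans
(Ttrans + RTT) / Ttrans = 45 / 5 = 9
W_min = ceil(9) = 9

9


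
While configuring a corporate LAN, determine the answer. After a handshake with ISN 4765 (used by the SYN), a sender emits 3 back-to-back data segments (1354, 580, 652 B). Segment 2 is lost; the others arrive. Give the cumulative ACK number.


SYN uses sequence number 4765; first data byte = ISN + 1 = 4766.
Segment 1: SEQ = 4766, len = 1354 B, covers [4766, 6119]
Segment 2: SEQ = 6120, len = 580 B, covers [6120, 6699] [LOST]
Segment 3: SEQ = 6700, len = 652 B, covers [6700, 7351]
In-order data received: bytes [4766, 6119] (segments 1..1).
Segment 2 missing -> gap begins at byte 6120; later segments buffered out of order.
Cumulative ACK = next expected in-order byte = 4766 + 1354 = 6120

6120


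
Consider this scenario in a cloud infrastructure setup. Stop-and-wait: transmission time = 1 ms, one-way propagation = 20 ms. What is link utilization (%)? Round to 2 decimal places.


Given: Ttrans = 1 ms, Tprop = 20 ms
RTT = 2 * Tprop = 2 * 20 = 40 ms
U = Ttrans / (Ttrans + RTT)
U = 1 / (1 + 40)
U = 1 / 41 = 0.02439
U% = 2.44%

2.44


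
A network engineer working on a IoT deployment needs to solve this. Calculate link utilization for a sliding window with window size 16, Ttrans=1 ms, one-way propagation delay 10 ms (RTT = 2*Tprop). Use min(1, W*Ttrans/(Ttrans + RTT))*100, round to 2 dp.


Given: W = 16, Ttrans = 1 ms, RTT = 20 ms (= 2 * Tprop, Tprop = 10 ms)
Cycle time = Ttrans + RTT = 1 + 20 = 21 ms (first packet sent until its ACK returns)
W * Ttrans = 16 * 1 = 16 ms of sending per cycle
W * Ttrans / (Ttrans + RTT) = 16 / 21 = 0.761905
U = min(1, 0.761905) = 0.761905
U% = 76.19%

76.19


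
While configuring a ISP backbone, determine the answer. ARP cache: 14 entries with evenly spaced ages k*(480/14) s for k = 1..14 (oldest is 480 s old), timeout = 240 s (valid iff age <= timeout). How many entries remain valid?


Ages are k * 480/14 s for k = 1..14 (spacing = 34.2857 s).
Entry k is valid iff k * 480/14 <= 240 iff k <= 14 * 240 / 480 = 7.0000
n_valid = floor(7.0000) = 7
(n_stale = 14 - 7 = 7)

7


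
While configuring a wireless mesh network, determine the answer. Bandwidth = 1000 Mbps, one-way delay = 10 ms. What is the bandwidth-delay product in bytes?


Given: bandwidth = 1000 Mbps, delay = 10 ms
BDP in bits = 1000 * 10^6 * 10 / 1000
BDP in bits = 10000000
BDP in bytes = 10000000 / 8 = 1250000

1250000


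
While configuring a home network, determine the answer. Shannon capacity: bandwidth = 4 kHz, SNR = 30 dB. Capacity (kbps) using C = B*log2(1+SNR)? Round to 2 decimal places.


Given: B = 4 kHz, SNR = 30 dB
SNR linear = 10^(30/10) = 1000
1 + SNR = 1001
log2(1001) = 9.9672262588
C = 4 * 1000 * 9.9672262588 = 39868.9050 bps
C = 39.868905 kbps -> 39.87 kbps (2 dp)

39.87


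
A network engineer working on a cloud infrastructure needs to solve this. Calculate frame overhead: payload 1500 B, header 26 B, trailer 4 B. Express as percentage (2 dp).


Given: payload = 1500 B, header = 26 B, trailer = 4 B
Overhead bytes = header + trailer = 26 + 4 = 30
Total frame = payload + overhead = 1500 + 30 = 1530
Overhead % = 30 / 1530 * 100 = 1.9608% -> 1.96% (2 dp)

1.96
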